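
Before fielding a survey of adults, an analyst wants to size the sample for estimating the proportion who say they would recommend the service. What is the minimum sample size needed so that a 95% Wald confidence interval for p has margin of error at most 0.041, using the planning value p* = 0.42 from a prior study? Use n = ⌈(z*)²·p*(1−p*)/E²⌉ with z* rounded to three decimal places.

n = 557

The 95% critical value is z* = 1.960.
p*(1−p*) = 0.2436.
(z*)²·p*(1−p*)/E² = 3.841600·0.2436/0.001681 = 556.701.
Rounding up, n = 557.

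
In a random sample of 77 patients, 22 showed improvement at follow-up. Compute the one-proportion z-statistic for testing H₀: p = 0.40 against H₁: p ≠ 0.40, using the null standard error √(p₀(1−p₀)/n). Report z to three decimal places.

p̂ = 22/77 = 0.28571.
SE₀ = √(0.40·0.60/77) = 0.055829.
Test statistic: z = -0.11429/0.055829 = -2.047.

z = -2.047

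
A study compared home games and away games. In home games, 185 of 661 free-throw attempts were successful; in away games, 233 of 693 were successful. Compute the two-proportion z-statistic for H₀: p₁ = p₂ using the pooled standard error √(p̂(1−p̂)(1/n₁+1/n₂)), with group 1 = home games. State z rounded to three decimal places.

z = -2.243

Sample proportions: p̂₁ = 185/661 = 0.27988 and p̂₂ = 233/693 = 0.33622.
Pooled p̂ = (185+233)/(661+693) = 418/1354 = 0.30871.
SE = √[p̂(1−p̂)(1/n₁+1/n₂)] = √[0.30871·0.69129·(1/661+1/693)] ≈ 0.025116.
z = -0.05634/0.025116 = -2.243.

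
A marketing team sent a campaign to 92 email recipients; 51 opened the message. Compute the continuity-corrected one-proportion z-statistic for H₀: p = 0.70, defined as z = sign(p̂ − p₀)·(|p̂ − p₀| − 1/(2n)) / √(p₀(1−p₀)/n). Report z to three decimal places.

z = -2.935

Sample proportion p̂ = 51/92 = 0.55435. p̂ − p₀ = -0.145652.
1/(2n) = 0.005435.
Corrected numerator: |-0.145652| − 0.005435 = 0.140217.
SE₀ = √(0.70·0.30/92) = 0.047777.
z = (−)0.140217/0.047777 = -2.935.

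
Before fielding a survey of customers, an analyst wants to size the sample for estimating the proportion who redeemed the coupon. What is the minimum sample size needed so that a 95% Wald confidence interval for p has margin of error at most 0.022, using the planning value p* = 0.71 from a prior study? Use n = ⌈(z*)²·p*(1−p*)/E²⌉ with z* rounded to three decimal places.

n = 1635

The 95% critical value is z* = 1.960.
p*(1−p*) = 0.2059.
Required n before rounding: 3.841600 × 0.2059 / 0.022² = 1634.267.
⌈1634.267⌉ = 1635.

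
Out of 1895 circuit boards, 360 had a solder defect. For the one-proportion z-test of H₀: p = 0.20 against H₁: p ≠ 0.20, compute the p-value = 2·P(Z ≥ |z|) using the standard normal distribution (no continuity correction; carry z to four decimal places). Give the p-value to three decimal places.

p-value = 0.275

The sample proportion is 360/1895 = 0.18997.
Null standard error: √(0.20·0.80/1895) = √0.000084433 = 0.009189.
z = (p̂ − p₀)/SE = (360/1895 − 0.20)/0.009189 ≈ -1.0912.
From the standard normal, 2·P(Z ≥ |z|) = 0.275.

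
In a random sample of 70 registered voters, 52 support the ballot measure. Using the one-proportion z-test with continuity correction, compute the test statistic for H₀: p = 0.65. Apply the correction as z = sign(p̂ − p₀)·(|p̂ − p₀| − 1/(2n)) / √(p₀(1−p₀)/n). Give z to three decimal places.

Sample proportion p̂ = 52/70 = 0.74286. p̂ − p₀ = 0.092857.
Continuity correction 1/(2n) = 1/140 = 0.007143.
Corrected numerator: |0.092857| − 0.007143 = 0.085714.
Under H₀, SE = √(p₀(1−p₀)/n) = √(0.65·0.35/70) = √0.003250000 = 0.057009.
z = +0.085714/0.057009 = 1.504.

z = 1.504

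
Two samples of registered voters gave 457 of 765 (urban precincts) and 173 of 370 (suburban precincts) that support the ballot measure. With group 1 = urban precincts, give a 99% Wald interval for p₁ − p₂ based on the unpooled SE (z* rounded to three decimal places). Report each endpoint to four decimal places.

(0.0489, 0.2108)

p̂₁ = 457/765 = 0.59739, p̂₂ = 173/370 = 0.46757; p̂₁ − p̂₂ = 0.12982.
SE = √(0.000314400 + 0.000672833) = √0.000987233 = 0.031420.
For 99% confidence, z* = 2.576. Margin = 2.576·0.031420 = 0.08094.
So the interval runs from 0.0489 to 0.2108.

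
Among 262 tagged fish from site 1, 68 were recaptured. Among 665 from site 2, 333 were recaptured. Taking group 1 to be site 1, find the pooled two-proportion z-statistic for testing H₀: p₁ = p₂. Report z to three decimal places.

p̂₁ = 68/262 = 0.25954, p̂₂ = 333/665 = 0.50075.
Pooling: p̂ = 401/927 = 0.43258.
Pooled SE = √[0.2454543·0.00532055] ≈ 0.036138.
z = (p̂₁ − p̂₂)/SE = (0.25954 − 0.50075)/0.036138 = -0.24121/0.036138 = -6.675.

z = -6.675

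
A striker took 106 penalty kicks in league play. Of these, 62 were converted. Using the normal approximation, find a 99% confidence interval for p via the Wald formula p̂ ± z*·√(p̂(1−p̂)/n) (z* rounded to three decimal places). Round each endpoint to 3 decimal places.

(0.462, 0.708)

With x = 62 successes in n = 106, p̂ = 0.58491.
SE = √(p̂(1−p̂)/n) = √(0.242791/106) = 0.047859.
z* = 2.576 at the 99% level.
Margin of error: 2.576 × 0.047859 = 0.12328.
So the interval runs from 0.462 to 0.708.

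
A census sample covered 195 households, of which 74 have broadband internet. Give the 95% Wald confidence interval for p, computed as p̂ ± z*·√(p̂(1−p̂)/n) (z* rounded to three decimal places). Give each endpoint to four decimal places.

(0.3114, 0.4476)

Sample proportion p̂ = 74/195 = 0.37949.
Standard error of p̂: √(0.235477/195) = √0.001207573 = 0.034750.
For 95% confidence, z* = 1.960.
Margin of error: 1.960 × 0.034750 = 0.06811.
CI: 0.37949 ± 0.06811 = (0.3114, 0.4476).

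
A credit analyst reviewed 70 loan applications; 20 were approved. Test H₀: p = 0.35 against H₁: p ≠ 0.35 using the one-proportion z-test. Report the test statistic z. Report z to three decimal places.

z = -1.128

p̂ = 20/70 = 0.28571.
Null standard error: √(0.35·0.65/70) = √0.003250000 = 0.057009.
z = (p̂ − p₀)/SE = (0.28571 − 0.35)/0.057009 = -1.128.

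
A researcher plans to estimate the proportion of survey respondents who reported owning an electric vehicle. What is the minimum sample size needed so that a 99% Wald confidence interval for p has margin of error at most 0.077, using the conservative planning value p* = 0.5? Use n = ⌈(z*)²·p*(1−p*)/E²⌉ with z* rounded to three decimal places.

The 99% critical value is z* = 2.576.
p*(1−p*) = 0.2500.
(z*)²·p*(1−p*)/E² = 6.635776·0.2500/0.005929 = 279.802.
⌈279.802⌉ = 280.

n = 280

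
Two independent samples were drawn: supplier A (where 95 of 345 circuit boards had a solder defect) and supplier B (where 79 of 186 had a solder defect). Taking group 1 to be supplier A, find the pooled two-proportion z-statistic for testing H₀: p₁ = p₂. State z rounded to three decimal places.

p̂₁ = 95/345 = 0.27536, p̂₂ = 79/186 = 0.42473.
Pooling: p̂ = 174/531 = 0.32768.
Pooled SE = √[0.2203071·0.00827489] ≈ 0.042697.
z = (p̂₁ − p̂₂)/SE = (0.27536 − 0.42473)/0.042697 = -0.14937/0.042697 = -3.498.

z = -3.498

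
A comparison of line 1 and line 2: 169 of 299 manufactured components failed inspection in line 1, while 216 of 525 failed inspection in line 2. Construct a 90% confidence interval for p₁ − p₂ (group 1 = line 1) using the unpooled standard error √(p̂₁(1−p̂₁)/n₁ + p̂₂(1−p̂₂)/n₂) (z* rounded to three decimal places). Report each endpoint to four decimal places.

p̂₁ = 0.56522, p̂₂ = 0.41143, so the observed difference is 0.15379.
Unpooled SE = √(p̂₁(1−p̂₁)/n₁ + p̂₂(1−p̂₂)/n₂) = √(0.000821895 + 0.000461248) = 0.035821.
The 90% critical value is z* = 1.645. Margin of error = 0.05893.
Interval: 0.15379 ± 0.05893 → (0.0949, 0.2127).

(0.0949, 0.2127)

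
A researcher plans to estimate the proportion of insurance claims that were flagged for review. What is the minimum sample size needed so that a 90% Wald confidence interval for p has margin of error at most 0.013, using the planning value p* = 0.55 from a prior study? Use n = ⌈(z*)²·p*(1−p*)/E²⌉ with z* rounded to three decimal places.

n = 3963

The 90% critical value is z* = 1.645.
p*(1−p*) = 0.2475.
(z*)²·p*(1−p*)/E² = 2.706025·0.2475/0.000169 = 3962.966.
Rounding up, n = 3963.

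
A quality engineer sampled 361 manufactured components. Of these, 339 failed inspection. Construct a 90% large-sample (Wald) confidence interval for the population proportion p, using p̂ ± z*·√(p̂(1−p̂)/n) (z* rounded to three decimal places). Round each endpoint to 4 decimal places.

With x = 339 successes in n = 361, p̂ = 0.93906.
SE = √(p̂(1−p̂)/n) = √(0.057228/361) = 0.012591.
z* = 1.645 at the 90% level.
Margin = 1.645·0.012591 = 0.02071.
So the interval runs from 0.9183 to 0.9598.

(0.9183, 0.9598)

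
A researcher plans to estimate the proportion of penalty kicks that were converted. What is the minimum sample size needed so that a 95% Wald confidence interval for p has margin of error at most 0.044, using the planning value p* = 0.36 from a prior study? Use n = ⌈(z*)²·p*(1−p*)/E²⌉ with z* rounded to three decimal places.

n = 458

z* = 1.960 at the 95% level.
p*(1−p*) = 0.36·0.64 = 0.2304.
Required n before rounding: 3.841600 × 0.2304 / 0.044² = 457.182.
⌈457.182⌉ = 458.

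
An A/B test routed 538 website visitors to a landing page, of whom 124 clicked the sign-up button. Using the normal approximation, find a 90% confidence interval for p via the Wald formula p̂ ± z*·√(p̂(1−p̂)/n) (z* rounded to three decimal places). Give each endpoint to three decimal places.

(0.201, 0.260)

p̂ = 124/538 = 0.23048.
SE = √(p̂(1−p̂)/n) = √(0.177361/538) = 0.018157.
For 90% confidence, z* = 1.645.
Margin = 1.645·0.018157 = 0.02987.
Interval: 0.23048 ± 0.02987 → (0.201, 0.260).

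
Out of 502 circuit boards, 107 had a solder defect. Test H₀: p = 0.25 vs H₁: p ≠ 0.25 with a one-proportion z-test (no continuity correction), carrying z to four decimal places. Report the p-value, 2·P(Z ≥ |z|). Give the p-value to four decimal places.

p-value = 0.0565

Sample proportion p̂ = 107/502 = 0.21315.
SE₀ = √(0.25·0.75/502) = 0.019326.
Test statistic (full precision, shown to 4 dp): z = (107/502 − 0.25)/SE₀ ≈ -1.9069.
p-value = 2·P(Z ≥ |z|) with z = -1.9069 → 0.0565.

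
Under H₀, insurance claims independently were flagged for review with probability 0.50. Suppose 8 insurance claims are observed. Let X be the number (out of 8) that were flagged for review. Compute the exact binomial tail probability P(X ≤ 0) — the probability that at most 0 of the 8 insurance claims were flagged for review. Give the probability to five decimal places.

P = 0.00391

X is binomial with n = 8 and p = 0.50.
P(X ≤ 0) = C(8,0)·0.50^0·0.50^8.
= 0.003906 = 0.00391.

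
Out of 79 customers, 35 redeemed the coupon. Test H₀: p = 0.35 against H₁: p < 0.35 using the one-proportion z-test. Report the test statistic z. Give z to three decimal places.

Sample proportion p̂ = 35/79 = 0.44304.
SE₀ = √(0.35·0.65/79) = 0.053663.
Test statistic: z = 0.09304/0.053663 = 1.734.

z = 1.734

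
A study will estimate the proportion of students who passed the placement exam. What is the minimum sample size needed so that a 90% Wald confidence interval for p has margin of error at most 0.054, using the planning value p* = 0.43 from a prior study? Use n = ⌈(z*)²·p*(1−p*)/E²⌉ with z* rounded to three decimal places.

z* = 1.645 at the 90% level.
p*(1−p*) = 0.43·0.57 = 0.2451.
(z*)²·p*(1−p*)/E² = 2.706025·0.2451/0.002916 = 227.451.
⌈227.451⌉ = 228.

n = 228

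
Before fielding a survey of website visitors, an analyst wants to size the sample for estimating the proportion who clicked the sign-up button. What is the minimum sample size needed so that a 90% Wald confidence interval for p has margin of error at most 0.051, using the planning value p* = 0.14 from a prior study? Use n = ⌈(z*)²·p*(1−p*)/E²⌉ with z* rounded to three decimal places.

The 90% critical value is z* = 1.645.
p*(1−p*) = 0.1204.
(z*)²·p*(1−p*)/E² = 2.706025·0.1204/0.002601 = 125.262.
Rounding up, n = 126.

n = 126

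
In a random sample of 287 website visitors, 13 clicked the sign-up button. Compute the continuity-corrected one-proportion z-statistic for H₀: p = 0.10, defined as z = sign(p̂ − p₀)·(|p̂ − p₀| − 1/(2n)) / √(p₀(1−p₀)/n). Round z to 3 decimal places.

z = -2.991

The sample proportion is 13/287 = 0.04530. p̂ − p₀ = -0.054704.
Continuity correction 1/(2n) = 1/574 = 0.001742.
Corrected numerator: |-0.054704| − 0.001742 = 0.052962.
Under H₀, SE = √(p₀(1−p₀)/n) = √(0.10·0.90/287) = √0.000313589 = 0.017708.
z = −0.052962/0.017708 = -2.991.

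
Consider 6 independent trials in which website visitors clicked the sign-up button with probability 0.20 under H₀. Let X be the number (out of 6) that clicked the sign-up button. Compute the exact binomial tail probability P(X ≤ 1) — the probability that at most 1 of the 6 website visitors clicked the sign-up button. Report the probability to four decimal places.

P = 0.6554

X is binomial with n = 6 and p = 0.20.
P(X ≤ 1) = C(6,0)·0.20^0·0.80^6 + C(6,1)·0.20^1·0.80^5.
= 0.262144 + 0.393216 = 0.6554.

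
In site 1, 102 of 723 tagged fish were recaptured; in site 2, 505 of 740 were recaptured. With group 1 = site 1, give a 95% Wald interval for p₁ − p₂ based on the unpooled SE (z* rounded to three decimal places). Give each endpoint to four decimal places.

p̂₁ = 102/723 = 0.14108, p̂₂ = 505/740 = 0.68243; p̂₁ − p̂₂ = -0.54135.
Unpooled SE = √(p̂₁(1−p̂₁)/n₁ + p̂₂(1−p̂₂)/n₂) = √(0.000167601 + 0.000292863) = 0.021458.
For 95% confidence, z* = 1.960. Margin of error = 0.04206.
CI: -0.54135 ± 0.04206 = (-0.5834, -0.4993).

(-0.5834, -0.4993)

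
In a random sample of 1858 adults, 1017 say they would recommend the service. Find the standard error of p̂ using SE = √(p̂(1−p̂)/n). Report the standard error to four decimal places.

SE = 0.0115

The sample proportion is 1017/1858 = 0.54736.
p̂(1−p̂) = 0.54736·0.45264 = 0.247757.
SE = √(0.247757/1858) = 0.0115.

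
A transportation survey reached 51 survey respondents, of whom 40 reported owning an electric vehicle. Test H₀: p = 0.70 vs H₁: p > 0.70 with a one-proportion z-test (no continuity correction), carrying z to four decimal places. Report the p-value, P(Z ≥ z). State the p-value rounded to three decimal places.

The sample proportion is 40/51 = 0.78431.
Under H₀, SE = √(p₀(1−p₀)/n) = √(0.70·0.30/51) = √0.004117647 = 0.064169.
z = (p̂ − p₀)/SE = (40/51 − 0.70)/0.064169 ≈ 1.3139.
p-value = P(Z ≥ z) with z = 1.3139 → 0.094.

p-value = 0.094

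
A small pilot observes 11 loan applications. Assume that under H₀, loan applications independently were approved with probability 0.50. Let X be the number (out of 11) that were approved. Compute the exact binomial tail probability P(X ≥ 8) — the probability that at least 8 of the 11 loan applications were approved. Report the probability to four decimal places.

X ~ Binomial(n=11, p=0.50).
P(X ≥ 8) = C(11,8)·0.50^8·0.50^3 + C(11,9)·0.50^9·0.50^2 + C(11,10)·0.50^10·0.50^1 + C(11,11)·0.50^11·0.50^0.
= 0.080566 + 0.026855 + 0.005371 + 0.000488 = 0.1133.

P = 0.1133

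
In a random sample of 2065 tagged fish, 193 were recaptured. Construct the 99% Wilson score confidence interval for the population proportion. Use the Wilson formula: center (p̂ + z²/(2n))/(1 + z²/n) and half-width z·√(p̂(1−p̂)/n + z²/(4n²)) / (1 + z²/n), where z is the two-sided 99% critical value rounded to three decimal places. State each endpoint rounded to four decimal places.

(0.0782, 0.1113)

p̂ = 193/2065 = 0.09346; z = 2.576, so z² = 6.635776.
Denominator 1 + z²/n = 1 + 6.635776/2065 = 1.003213.
Center = (0.09346 + 0.001607)/1.003213 = 0.09476.
Radicand: p̂(1−p̂)/n + z²/(4n²) = 0.000041030 + 0.000000389 = 0.000041419.
Half-width = z·√(radicand)/denom = 2.576·0.006436/1.003213 = 0.01653.
Interval: 0.09476 ± 0.01653 → (0.0782, 0.1113).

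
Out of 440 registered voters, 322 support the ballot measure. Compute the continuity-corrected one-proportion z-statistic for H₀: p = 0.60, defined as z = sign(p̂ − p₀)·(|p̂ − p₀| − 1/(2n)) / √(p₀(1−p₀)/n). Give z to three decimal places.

The sample proportion is 322/440 = 0.73182. p̂ − p₀ = 0.131818.
Continuity correction 1/(2n) = 1/880 = 0.001136.
Corrected numerator: |0.131818| − 0.001136 = 0.130682.
Under H₀, SE = √(p₀(1−p₀)/n) = √(0.60·0.40/440) = √0.000545455 = 0.023355.
z = +0.130682/0.023355 = 5.595.

z = 5.595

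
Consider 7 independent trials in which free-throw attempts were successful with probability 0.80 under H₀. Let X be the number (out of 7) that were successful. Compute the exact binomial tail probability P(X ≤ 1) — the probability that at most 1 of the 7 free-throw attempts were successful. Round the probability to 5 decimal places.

P = 0.00037

X is binomial with n = 7 and p = 0.80.
P(X ≤ 1) = C(7,0)·0.80^0·0.20^7 + C(7,1)·0.80^1·0.20^6.
= 0.000013 + 0.000358 = 0.00037.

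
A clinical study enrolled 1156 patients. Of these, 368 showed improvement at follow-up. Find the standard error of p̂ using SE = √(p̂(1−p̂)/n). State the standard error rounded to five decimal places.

SE = 0.01370

p̂ = 368/1156 = 0.31834.
p̂(1−p̂) = 0.31834·0.68166 = 0.217000.
SE = √(0.217000/1156) = 0.01370.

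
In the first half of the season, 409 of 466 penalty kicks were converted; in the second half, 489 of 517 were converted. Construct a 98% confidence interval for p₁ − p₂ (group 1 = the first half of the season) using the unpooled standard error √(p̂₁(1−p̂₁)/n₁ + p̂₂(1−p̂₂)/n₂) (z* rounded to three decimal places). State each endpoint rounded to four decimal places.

(-0.1104, -0.0259)

p̂₁ = 409/466 = 0.87768, p̂₂ = 489/517 = 0.94584; p̂₁ − p̂₂ = -0.06816.
Unpooled SE = √(p̂₁(1−p̂₁)/n₁ + p̂₂(1−p̂₂)/n₂) = √(0.000230378 + 0.000099082) = 0.018151.
The 98% critical value is z* = 2.326. Margin of error = 0.04222.
CI: -0.06816 ± 0.04222 = (-0.1104, -0.0259).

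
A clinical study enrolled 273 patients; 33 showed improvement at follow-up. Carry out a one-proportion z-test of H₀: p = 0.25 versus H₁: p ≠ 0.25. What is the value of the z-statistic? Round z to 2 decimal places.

z = -4.93

With x = 33 successes in n = 273, p̂ = 0.12088.
Null standard error: √(0.25·0.75/273) = √0.000686813 = 0.026207.
z = (p̂ − p₀)/SE = (0.12088 − 0.25)/0.026207 = -4.93.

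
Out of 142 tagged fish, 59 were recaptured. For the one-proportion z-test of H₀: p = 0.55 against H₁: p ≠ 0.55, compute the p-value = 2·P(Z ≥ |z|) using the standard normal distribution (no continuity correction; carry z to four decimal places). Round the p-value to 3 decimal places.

p-value = 0.001

Sample proportion p̂ = 59/142 = 0.41549.
SE₀ = √(0.55·0.45/142) = 0.041749.
Test statistic (full precision, shown to 4 dp): z = (59/142 − 0.55)/SE₀ ≈ -3.2218.
From the standard normal, 2·P(Z ≥ |z|) = 0.001.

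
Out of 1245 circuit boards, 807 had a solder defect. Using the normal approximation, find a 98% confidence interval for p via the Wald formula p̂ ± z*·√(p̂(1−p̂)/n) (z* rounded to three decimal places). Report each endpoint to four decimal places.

p̂ = 807/1245 = 0.64819.
Standard error of p̂: √(0.228039/1245) = √0.000183164 = 0.013534.
For 98% confidence, z* = 2.326.
Margin = 2.326·0.013534 = 0.03148.
So the interval runs from 0.6167 to 0.6797.

(0.6167, 0.6797)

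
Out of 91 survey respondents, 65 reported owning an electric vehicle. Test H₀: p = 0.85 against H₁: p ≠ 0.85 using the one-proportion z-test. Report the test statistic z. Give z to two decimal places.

The sample proportion is 65/91 = 0.71429.
Null standard error: √(0.85·0.15/91) = √0.001401099 = 0.037431.
z = (0.71429 − 0.85)/0.037431 = -0.13571/0.037431 = -3.63.

z = -3.63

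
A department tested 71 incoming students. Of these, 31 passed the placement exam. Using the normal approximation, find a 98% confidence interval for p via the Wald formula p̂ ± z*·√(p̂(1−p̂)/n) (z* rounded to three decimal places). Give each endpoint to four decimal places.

(0.2997, 0.5735)

The sample proportion is 31/71 = 0.43662.
SE = √(p̂(1−p̂)/n) = √(0.245983/71) = 0.058860.
The 98% critical value is z* = 2.326.
Margin of error: 2.326 × 0.058860 = 0.13691.
Interval: 0.43662 ± 0.13691 → (0.2997, 0.5735).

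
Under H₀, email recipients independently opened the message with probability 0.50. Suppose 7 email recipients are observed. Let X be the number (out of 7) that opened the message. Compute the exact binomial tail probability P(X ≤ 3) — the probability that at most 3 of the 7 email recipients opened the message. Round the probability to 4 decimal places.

P = 0.5000

X ~ Binomial(n=7, p=0.50).
P(X ≤ 3) = C(7,0)·0.50^0·0.50^7 + C(7,1)·0.50^1·0.50^6 + C(7,2)·0.50^2·0.50^5 + C(7,3)·0.50^3·0.50^4.
= 0.007812 + 0.054688 + 0.164062 + 0.273438 = 0.5000.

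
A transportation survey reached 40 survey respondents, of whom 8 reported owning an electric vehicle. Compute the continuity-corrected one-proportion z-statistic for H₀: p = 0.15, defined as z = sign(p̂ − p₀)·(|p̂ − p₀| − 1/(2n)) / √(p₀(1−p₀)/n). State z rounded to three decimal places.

With x = 8 successes in n = 40, p̂ = 0.20000. p̂ − p₀ = 0.050000.
Continuity correction 1/(2n) = 1/80 = 0.012500.
Corrected numerator: |0.050000| − 0.012500 = 0.037500.
Null standard error: √(0.15·0.85/40) = √0.003187500 = 0.056458.
z = +0.037500/0.056458 = 0.664.

z = 0.664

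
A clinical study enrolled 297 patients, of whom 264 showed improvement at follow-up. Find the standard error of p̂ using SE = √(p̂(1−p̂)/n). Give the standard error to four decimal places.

SE = 0.0182

With x = 264 successes in n = 297, p̂ = 0.88889.
p̂(1−p̂) = 0.88889·0.11111 = 0.098765.
Dividing by n and taking the root: √0.000332542 = 0.0182.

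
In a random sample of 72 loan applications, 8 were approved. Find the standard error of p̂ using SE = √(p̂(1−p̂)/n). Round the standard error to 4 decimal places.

SE = 0.0370

Sample proportion p̂ = 8/72 = 0.11111.
p̂(1−p̂) = 0.11111·0.88889 = 0.098765.
Dividing by n and taking the root: √0.001371736 = 0.0370.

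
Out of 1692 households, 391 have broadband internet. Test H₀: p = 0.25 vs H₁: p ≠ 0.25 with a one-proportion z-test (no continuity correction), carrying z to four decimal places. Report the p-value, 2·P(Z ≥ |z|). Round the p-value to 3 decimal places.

p-value = 0.072

Sample proportion p̂ = 391/1692 = 0.23109.
Under H₀, SE = √(p₀(1−p₀)/n) = √(0.25·0.75/1692) = √0.000110816 = 0.010527.
z = (p̂ − p₀)/SE = (391/1692 − 0.25)/0.010527 ≈ -1.7966.
From the standard normal, 2·P(Z ≥ |z|) = 0.072.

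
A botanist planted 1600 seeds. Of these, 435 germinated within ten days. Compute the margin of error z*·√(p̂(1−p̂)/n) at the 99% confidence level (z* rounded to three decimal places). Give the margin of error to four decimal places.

The sample proportion is 435/1600 = 0.27187.
Standard error of p̂: √(0.197959/1600) = √0.000123724 = 0.011123.
z* = 2.576 at the 99% level.
ME = 2.576·0.011123 = 0.0287.

ME = 0.0287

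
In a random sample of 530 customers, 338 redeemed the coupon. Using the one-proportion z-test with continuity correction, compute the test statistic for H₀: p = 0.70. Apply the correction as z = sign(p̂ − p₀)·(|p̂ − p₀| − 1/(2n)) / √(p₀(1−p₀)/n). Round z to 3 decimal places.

p̂ = 338/530 = 0.63774. p̂ − p₀ = -0.062264.
1/(2n) = 0.000943.
Corrected numerator: |-0.062264| − 0.000943 = 0.061321.
Null standard error: √(0.70·0.30/530) = √0.000396226 = 0.019905.
z = −0.061321/0.019905 = -3.081.

z = -3.081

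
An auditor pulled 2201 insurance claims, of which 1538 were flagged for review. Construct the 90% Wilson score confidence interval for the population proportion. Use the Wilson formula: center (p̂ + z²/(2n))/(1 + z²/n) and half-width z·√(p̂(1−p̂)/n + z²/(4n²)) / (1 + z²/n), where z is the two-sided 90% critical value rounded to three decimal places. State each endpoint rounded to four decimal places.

(0.6825, 0.7146)

p̂ = 1538/2201 = 0.69877; z = 1.645, so z² = 2.706025.
1 + z²/n = 1.001229.
Adjusted center: (0.69877 + z²/(2n))/1.001229 = 0.69853.
Radicand: p̂(1−p̂)/n + z²/(4n²) = 0.000095633 + 0.000000140 = 0.000095773.
Half-width = 1.645·√0.000095773/1.001229 = 0.01608.
CI: 0.69853 ± 0.01608 = (0.6825, 0.7146).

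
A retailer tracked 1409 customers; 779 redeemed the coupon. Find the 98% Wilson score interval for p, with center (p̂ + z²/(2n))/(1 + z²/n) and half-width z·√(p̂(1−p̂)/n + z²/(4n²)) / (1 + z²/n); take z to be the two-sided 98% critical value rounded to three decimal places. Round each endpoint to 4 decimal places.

Here p̂ = 779/1409 = 0.55287 and z = 2.326 (z² = 5.410276).
1 + z²/n = 1.003840.
Center = (0.55287 + 0.001920)/1.003840 = 0.55267.
Radicand: p̂(1−p̂)/n + z²/(4n²) = 0.000175447 + 0.000000681 = 0.000176128.
Half-width = z·√(radicand)/denom = 2.326·0.013271/1.003840 = 0.03075.
So the interval runs from 0.5219 to 0.5834.

(0.5219, 0.5834)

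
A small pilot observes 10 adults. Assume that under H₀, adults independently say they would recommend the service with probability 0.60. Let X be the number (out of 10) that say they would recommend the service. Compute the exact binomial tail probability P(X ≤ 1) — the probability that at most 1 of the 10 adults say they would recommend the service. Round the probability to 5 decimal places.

X is binomial with n = 10 and p = 0.60.
P(X ≤ 1) = C(10,0)·0.60^0·0.40^10 + C(10,1)·0.60^1·0.40^9.
= 0.000105 + 0.001573 = 0.00168.

P = 0.00168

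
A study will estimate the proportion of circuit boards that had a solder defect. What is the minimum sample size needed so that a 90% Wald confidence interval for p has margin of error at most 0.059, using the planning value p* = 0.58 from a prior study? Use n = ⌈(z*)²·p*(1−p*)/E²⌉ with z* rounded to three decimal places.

n = 190

The 90% critical value is z* = 1.645.
p*(1−p*) = 0.2436.
(z*)²·p*(1−p*)/E² = 2.706025·0.2436/0.003481 = 189.367.
Rounding up, n = 190.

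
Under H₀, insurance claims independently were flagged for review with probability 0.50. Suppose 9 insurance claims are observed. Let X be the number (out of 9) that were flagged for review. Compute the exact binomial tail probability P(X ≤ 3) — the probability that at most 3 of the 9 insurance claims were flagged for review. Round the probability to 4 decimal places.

P = 0.2539

X is binomial with n = 9 and p = 0.50.
P(X ≤ 3) = C(9,0)·0.50^0·0.50^9 + C(9,1)·0.50^1·0.50^8 + C(9,2)·0.50^2·0.50^7 + C(9,3)·0.50^3·0.50^6.
= 0.001953 + 0.017578 + 0.070312 + 0.164062 = 0.2539.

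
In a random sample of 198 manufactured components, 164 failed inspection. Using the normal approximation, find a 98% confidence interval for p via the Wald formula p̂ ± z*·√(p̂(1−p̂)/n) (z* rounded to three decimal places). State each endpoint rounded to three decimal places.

Sample proportion p̂ = 164/198 = 0.82828.
SE = √(p̂(1−p̂)/n) = √(0.142230/198) = 0.026802.
For 98% confidence, z* = 2.326.
Margin = 2.326·0.026802 = 0.06234.
Interval: 0.82828 ± 0.06234 → (0.766, 0.891).

(0.766, 0.891)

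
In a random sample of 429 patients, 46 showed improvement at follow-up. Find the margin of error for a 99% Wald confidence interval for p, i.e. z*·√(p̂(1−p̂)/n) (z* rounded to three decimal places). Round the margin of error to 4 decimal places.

ME = 0.0385

Sample proportion p̂ = 46/429 = 0.10723.
SE(p̂) = √(0.10723·0.89277/429) = 0.014938.
z* = 2.576 at the 99% level.
Margin of error = z*·SE = 2.576 × 0.014938 = 0.0385.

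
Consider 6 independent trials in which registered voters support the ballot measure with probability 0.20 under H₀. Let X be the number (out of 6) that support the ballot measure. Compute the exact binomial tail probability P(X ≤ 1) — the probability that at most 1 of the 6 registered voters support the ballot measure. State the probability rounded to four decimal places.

P = 0.6554

X is binomial with n = 6 and p = 0.20.
P(X ≤ 1) = C(6,0)·0.20^0·0.80^6 + C(6,1)·0.20^1·0.80^5.
= 0.262144 + 0.393216 = 0.6554.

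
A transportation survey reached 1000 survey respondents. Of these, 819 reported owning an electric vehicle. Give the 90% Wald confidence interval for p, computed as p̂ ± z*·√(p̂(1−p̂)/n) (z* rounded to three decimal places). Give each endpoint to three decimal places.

p̂ = 819/1000 = 0.81900.
SE(p̂) = √(0.81900·0.18100/1000) = 0.012175.
z* = 1.645 at the 90% level.
Margin of error: 1.645 × 0.012175 = 0.02003.
CI: 0.81900 ± 0.02003 = (0.799, 0.839).

(0.799, 0.839)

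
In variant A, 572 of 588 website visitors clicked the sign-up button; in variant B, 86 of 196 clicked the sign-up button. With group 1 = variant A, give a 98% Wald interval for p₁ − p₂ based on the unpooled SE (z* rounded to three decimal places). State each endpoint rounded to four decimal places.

(0.4501, 0.6179)

p̂₁ = 0.97279, p̂₂ = 0.43878, so the observed difference is 0.53401.
SE = √(0.000045018 + 0.001256386) = √0.001301404 = 0.036075.
The 98% critical value is z* = 2.326. Margin of error = 0.08391.
Interval: 0.53401 ± 0.08391 → (0.4501, 0.6179).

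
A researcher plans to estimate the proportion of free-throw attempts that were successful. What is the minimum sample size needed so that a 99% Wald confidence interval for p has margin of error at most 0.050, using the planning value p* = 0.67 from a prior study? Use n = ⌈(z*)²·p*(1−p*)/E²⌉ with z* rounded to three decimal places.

z* = 2.576 at the 99% level.
p*(1−p*) = 0.67·0.33 = 0.2211.
(z*)²·p*(1−p*)/E² = 6.635776·0.2211/0.002500 = 586.868.
Rounding up, n = 587.

n = 587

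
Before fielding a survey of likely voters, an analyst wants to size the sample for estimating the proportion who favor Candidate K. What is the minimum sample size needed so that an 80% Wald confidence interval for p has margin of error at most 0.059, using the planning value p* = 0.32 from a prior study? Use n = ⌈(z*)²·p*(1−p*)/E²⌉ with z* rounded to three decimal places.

n = 103

The 80% critical value is z* = 1.282.
p*(1−p*) = 0.2176.
Required n before rounding: 1.643524 × 0.2176 / 0.059² = 102.738.
⌈102.738⌉ = 103.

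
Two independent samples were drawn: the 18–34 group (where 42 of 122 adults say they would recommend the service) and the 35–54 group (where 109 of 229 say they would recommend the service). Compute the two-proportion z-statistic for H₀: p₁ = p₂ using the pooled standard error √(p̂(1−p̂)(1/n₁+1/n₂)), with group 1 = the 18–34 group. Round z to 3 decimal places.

p̂₁ = 42/122 = 0.34426, p̂₂ = 109/229 = 0.47598.
Pooling: p̂ = 151/351 = 0.43020.
Pooled SE = √[0.2451279·0.01256353] ≈ 0.055495.
z = (p̂₁ − p̂₂)/SE = (0.34426 − 0.47598)/0.055495 = -0.13172/0.055495 = -2.374.

z = -2.374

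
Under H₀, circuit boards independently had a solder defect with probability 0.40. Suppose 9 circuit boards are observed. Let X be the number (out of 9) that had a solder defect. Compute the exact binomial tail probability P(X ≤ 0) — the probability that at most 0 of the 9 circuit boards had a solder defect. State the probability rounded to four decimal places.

X is binomial with n = 9 and p = 0.40.
P(X ≤ 0) = C(9,0)·0.40^0·0.60^9.
= 0.010078 = 0.0101.

P = 0.0101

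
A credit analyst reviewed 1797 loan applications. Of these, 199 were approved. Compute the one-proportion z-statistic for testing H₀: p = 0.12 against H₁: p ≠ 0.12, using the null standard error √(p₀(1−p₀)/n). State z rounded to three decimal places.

z = -1.208

p̂ = 199/1797 = 0.11074.
Under H₀, SE = √(p₀(1−p₀)/n) = √(0.12·0.88/1797) = √0.000058765 = 0.007666.
Test statistic: z = -0.00926/0.007666 = -1.208.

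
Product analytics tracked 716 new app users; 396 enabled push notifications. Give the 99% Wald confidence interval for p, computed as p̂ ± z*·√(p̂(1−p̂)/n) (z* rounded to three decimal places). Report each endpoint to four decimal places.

With x = 396 successes in n = 716, p̂ = 0.55307.
SE(p̂) = √(0.55307·0.44693/716) = 0.018580.
For 99% confidence, z* = 2.576.
Margin of error: 2.576 × 0.018580 = 0.04786.
So the interval runs from 0.5052 to 0.6009.

(0.5052, 0.6009)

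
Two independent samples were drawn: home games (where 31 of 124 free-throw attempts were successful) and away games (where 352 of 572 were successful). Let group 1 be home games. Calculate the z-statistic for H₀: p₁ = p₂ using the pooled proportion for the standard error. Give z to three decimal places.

z = -7.415

Sample proportions: p̂₁ = 31/124 = 0.25000 and p̂₂ = 352/572 = 0.61538.
Pooling: p̂ = 383/696 = 0.55029.
Pooled SE = √[0.2474712·0.00981277] ≈ 0.049279.
z = (p̂₁ − p̂₂)/SE = (0.25000 − 0.61538)/0.049279 = -0.36538/0.049279 = -7.415.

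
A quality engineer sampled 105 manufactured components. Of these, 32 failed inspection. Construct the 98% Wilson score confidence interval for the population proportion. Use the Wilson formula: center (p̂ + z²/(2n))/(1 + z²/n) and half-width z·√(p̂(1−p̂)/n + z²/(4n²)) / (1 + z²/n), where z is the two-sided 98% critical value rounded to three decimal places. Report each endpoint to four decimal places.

Here p̂ = 32/105 = 0.30476 and z = 2.326 (z² = 5.410276).
1 + z²/n = 1.051526.
Adjusted center: (0.30476 + z²/(2n))/1.051526 = 0.31433.
Radicand: p̂(1−p̂)/n + z²/(4n²) = 0.002017925 + 0.000122682 = 0.002140607.
Half-width = 2.326·√0.002140607/1.051526 = 0.10234.
So the interval runs from 0.2120 to 0.4167.

(0.2120, 0.4167)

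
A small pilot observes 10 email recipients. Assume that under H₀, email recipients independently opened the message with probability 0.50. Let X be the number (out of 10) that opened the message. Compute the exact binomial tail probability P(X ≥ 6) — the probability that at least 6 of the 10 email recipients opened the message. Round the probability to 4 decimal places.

P = 0.3770

X is binomial with n = 10 and p = 0.50.
P(X ≥ 6) = Σ_{j=6}^{10} C(10,j)·0.50^j·0.50^{10−j}.
= 0.205078 + 0.117188 + 0.043945 + 0.009766 + 0.000977 = 0.3770.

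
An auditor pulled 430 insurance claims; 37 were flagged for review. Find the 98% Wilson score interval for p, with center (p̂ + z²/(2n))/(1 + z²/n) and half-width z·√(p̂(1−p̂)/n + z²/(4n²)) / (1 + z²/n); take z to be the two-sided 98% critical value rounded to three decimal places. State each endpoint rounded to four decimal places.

(0.0595, 0.1229)

Here p̂ = 37/430 = 0.08605 and z = 2.326 (z² = 5.410276).
Denominator 1 + z²/n = 1 + 5.410276/430 = 1.012582.
Adjusted center: (0.08605 + z²/(2n))/1.012582 = 0.09119.
Radicand: p̂(1−p̂)/n + z²/(4n²) = 0.000182890 + 0.000007315 = 0.000190205.
Half-width = z·√(radicand)/denom = 2.326·0.013791/1.012582 = 0.03168.
CI: 0.09119 ± 0.03168 = (0.0595, 0.1229).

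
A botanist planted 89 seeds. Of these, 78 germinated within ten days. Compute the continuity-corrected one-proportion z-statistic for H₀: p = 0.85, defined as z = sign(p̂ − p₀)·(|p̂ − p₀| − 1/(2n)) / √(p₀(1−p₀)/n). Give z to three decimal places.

Sample proportion p̂ = 78/89 = 0.87640. p̂ − p₀ = 0.026404.
1/(2n) = 0.005618.
Corrected numerator: |0.026404| − 0.005618 = 0.020786.
Null standard error: √(0.85·0.15/89) = √0.001432584 = 0.037849.
z = (+)0.020786/0.037849 = 0.549.

z = 0.549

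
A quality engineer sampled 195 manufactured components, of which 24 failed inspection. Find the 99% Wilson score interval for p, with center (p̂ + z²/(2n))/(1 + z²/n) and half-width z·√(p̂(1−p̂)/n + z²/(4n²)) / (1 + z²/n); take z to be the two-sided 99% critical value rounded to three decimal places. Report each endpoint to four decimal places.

Here p̂ = 24/195 = 0.12308 and z = 2.576 (z² = 6.635776).
1 + z²/n = 1.034030.
Adjusted center: (0.12308 + z²/(2n))/1.034030 = 0.13548.
Radicand: p̂(1−p̂)/n + z²/(4n²) = 0.000553482 + 0.000043628 = 0.000597110.
Half-width = 2.576·√0.000597110/1.034030 = 0.06088.
Interval: 0.13548 ± 0.06088 → (0.0746, 0.1964).

(0.0746, 0.1964)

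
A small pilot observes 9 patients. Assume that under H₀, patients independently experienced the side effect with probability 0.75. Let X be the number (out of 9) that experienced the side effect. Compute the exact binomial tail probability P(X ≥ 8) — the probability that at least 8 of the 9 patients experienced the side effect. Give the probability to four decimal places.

P = 0.3003

X ~ Binomial(n=9, p=0.75).
P(X ≥ 8) = C(9,8)·0.75^8·0.25^1 + C(9,9)·0.75^9·0.25^0.
= 0.225254 + 0.075085 = 0.3003.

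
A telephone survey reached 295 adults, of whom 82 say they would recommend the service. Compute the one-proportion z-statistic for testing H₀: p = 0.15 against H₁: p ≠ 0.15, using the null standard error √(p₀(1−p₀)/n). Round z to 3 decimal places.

The sample proportion is 82/295 = 0.27797.
SE₀ = √(0.15·0.85/295) = 0.020790.
z = (0.27797 − 0.15)/0.020790 = 0.12797/0.020790 = 6.155.

z = 6.155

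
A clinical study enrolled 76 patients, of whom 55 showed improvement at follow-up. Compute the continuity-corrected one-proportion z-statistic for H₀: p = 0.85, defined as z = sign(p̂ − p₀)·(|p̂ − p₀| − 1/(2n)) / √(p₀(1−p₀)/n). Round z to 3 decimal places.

With x = 55 successes in n = 76, p̂ = 0.72368. p̂ − p₀ = -0.126316.
Continuity correction 1/(2n) = 1/152 = 0.006579.
Corrected numerator: |-0.126316| − 0.006579 = 0.119737.
SE₀ = √(0.85·0.15/76) = 0.040959.
z = −0.119737/0.040959 = -2.923.

z = -2.923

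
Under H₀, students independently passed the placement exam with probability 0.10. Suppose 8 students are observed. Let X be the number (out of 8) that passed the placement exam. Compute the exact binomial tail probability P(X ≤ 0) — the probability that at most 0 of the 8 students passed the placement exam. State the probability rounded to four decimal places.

P = 0.4305

X is binomial with n = 8 and p = 0.10.
P(X ≤ 0) = C(8,0)·0.10^0·0.90^8.
= 0.430467 = 0.4305.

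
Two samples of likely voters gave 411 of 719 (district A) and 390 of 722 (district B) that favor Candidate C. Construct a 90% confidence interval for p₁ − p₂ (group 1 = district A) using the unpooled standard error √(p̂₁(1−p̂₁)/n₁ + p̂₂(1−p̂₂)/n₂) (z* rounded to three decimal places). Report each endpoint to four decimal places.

(-0.0116, 0.0745)

p̂₁ = 0.57163, p̂₂ = 0.54017, so the observed difference is 0.03146.
SE = √(0.000340570 + 0.000344026) = √0.000684596 = 0.026165.
The 90% critical value is z* = 1.645. Margin = 1.645·0.026165 = 0.04304.
CI: 0.03146 ± 0.04304 = (-0.0116, 0.0745).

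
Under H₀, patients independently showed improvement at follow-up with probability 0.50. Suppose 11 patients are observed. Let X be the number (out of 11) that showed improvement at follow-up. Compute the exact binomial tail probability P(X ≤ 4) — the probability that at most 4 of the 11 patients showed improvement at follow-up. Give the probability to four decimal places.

P = 0.2744

X is binomial with n = 11 and p = 0.50.
P(X ≤ 4) = Σ_{j=0}^{4} C(11,j)·0.50^j·0.50^{11−j}.
= 0.000488 + 0.005371 + 0.026855 + 0.080566 + 0.161133 = 0.2744.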